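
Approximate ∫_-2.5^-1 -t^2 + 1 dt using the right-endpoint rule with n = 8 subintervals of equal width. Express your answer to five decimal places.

-2.89160

Δt = (-1 − (-2.5))/8 = 0.1875.
Right endpoints: -2.3125, -2.125, -1.9375, -1.75, -1.5625, -1.375, -1.1875, -1.
f(-2.3125) = -4.34765625, f(-2.125) = -3.515625, f(-1.9375) = -2.75390625, f(-1.75) = -2.0625, f(-1.5625) = -1.44140625, f(-1.375) = -0.890625, f(-1.1875) = -0.41015625, f(-1) = 0.
Sum = Δt · [f(-2.3125) + f(-2.125) + f(-1.9375) + ...].
Sum ≈ -2.89160.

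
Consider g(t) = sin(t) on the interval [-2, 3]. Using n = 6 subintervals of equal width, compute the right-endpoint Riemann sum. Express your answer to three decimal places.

0.978

Δt = (3 − (-2))/6 = 5/6.
Right endpoints: -7/6, -1/3, 0.5, 4/3, 13/6, 3.
g(-7/6) ≈ -0.919, g(-1/3) ≈ -0.327, g(0.5) ≈ 0.479, g(4/3) ≈ 0.972, g(13/6) ≈ 0.828, g(3) ≈ 0.141.
Sum = Δt · [g(-7/6) + g(-1/3) + g(0.5) + ...].
Sum ≈ 0.978.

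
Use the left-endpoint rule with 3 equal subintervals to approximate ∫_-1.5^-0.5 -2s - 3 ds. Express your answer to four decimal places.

-0.6667

Δs = (-0.5 − (-1.5))/3 = 1/3.
Left endpoints: -1.5, -7/6, -5/6.
f(-1.5) = 0, f(-7/6) = -2/3, f(-5/6) = -4/3.
Sum = Δs · [f(-1.5) + f(-7/6) + f(-5/6)].
Sum ≈ -0.6667.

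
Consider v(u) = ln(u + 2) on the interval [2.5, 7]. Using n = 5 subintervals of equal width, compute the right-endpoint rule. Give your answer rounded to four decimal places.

8.8111

Δu = (7 − 2.5)/5 = 0.9.
Right endpoints: 3.4, 4.3, 5.2, 6.1, 7.
v(3.4) ≈ 1.6864, v(4.3) ≈ 1.8405, v(5.2) ≈ 1.9741, v(6.1) ≈ 2.0919, v(7) ≈ 2.1972.
Sum = Δu · [v(3.4) + v(4.3) + v(5.2) + v(6.1) + v(7)].
Sum ≈ 8.8111.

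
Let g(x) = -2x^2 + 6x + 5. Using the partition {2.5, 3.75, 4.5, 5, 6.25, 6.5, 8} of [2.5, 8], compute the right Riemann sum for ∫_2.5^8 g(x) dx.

-181.8125

Subinterval widths: 1.25, 0.75, 0.5, 1.25, 0.25, 1.5.
Right endpoints: 3.75, 4.5, 5, 6.25, 6.5, 8.
g(3.75) = -0.625, g(4.5) = -8.5, g(5) = -15, g(6.25) = -35.625, g(6.5) = -40.5, g(8) = -75.
Sum = Σ Δx_i · g(x_i).
Sum = -181.8125.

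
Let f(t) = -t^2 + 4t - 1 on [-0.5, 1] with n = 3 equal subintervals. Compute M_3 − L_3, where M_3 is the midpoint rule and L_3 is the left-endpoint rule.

1.40625

M_3 = -0.34375.
L_3 = -1.75.
M_3 − L_3 = 1.40625.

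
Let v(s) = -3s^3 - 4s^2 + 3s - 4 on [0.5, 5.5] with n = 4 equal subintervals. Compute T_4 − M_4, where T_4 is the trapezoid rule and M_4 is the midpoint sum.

T_4 = -923.28125.
M_4 = -862.734375.
T_4 − M_4 = -60.546875.

-60.546875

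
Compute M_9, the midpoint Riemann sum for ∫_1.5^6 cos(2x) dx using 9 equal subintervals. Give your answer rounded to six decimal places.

Δx = (6 − 1.5)/9 = 0.5.
Midpoints: 1.75, 2.25, 2.75, 3.25, 3.75, 4.25, 4.75, 5.25, 5.75.
f(1.75) ≈ -0.936457, f(2.25) ≈ -0.210796, f(2.75) ≈ 0.708670, f(3.25) ≈ 0.976588, f(3.75) ≈ 0.346635, f(4.25) ≈ -0.602012, f(4.75) ≈ -0.997172, f(5.25) ≈ -0.475537, f(5.75) ≈ 0.483305.
Sum = Δx · [f(1.75) + f(2.25) + f(2.75) + ...].
Sum ≈ -0.353388.

-0.353388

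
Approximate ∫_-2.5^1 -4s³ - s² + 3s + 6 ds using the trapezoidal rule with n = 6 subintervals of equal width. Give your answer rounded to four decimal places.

Δs = (1 − (-2.5))/6 = 7/12.
f(-2.5) = 54.75, f(-23/12) = 668/27, f(-4/3) = 262/27, f(-0.75) = 4.875, f(-1/6) = 593/108, f(5/12) = 733/108, f(1) = 4.
T_6 = (Δs/2)·[f(s_0) + 2f(s_1) + ... + 2f(s_{5}) + f(s_6)].
Sum ≈ 47.2338.

47.2338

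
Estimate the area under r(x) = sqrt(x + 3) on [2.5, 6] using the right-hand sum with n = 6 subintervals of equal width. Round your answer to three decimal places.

Δx = (6 − 2.5)/6 = 7/12.
Right endpoints: 37/12, 11/3, 4.25, 29/6, 65/12, 6.
r(37/12) ≈ 2.466, r(11/3) ≈ 2.582, r(4.25) ≈ 2.693, r(29/6) ≈ 2.799, r(65/12) ≈ 2.901, r(6) ≈ 3.000.
Sum = Δx · [r(37/12) + r(11/3) + r(4.25) + ...].
Sum ≈ 9.591.

9.591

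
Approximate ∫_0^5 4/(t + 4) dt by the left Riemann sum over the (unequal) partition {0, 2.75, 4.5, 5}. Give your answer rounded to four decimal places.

Subinterval widths: 2.75, 1.75, 0.5.
Left endpoints: 0, 2.75, 4.5.
f(0) = 1, f(2.75) = 16/27, f(4.5) = 8/17.
Sum = Σ Δt_i · f(t_i).
Sum ≈ 4.0223.

4.0223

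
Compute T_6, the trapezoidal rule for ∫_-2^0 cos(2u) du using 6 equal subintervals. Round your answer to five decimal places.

-0.36428

Δu = (0 − (-2))/6 = 1/3.
f(-2) ≈ -0.65364, f(-5/3) ≈ -0.98167, f(-4/3) ≈ -0.88933, f(-1) ≈ -0.41615, f(-2/3) ≈ 0.23524, f(-1/3) ≈ 0.78589, f(0) ≈ 1.00000.
T_6 = (Δu/2)·[f(u_0) + 2f(u_1) + ... + 2f(u_{5}) + f(u_6)].
Sum ≈ -0.36428.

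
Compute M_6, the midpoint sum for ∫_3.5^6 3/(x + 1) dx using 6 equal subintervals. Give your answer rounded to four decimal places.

Δx = (6 − 3.5)/6 = 5/12.
Midpoints: 89/24, 4.125, 109/24, 119/24, 5.375, 139/24.
f(89/24) = 72/113, f(4.125) = 24/41, f(109/24) = 72/133, f(119/24) = 72/143, f(5.375) = 8/17, f(139/24) = 72/163.
Sum = Δx · [f(89/24) + f(4.125) + f(109/24) + ...].
Sum ≈ 1.3249.

1.3249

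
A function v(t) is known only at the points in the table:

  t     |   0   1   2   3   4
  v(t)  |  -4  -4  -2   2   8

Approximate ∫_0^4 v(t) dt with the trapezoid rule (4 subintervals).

-2

Δt = 1.
T_4 = (1/2)·[(-4) + 2·(-4) + 2·(-2) + 2·2 + 8] = -2.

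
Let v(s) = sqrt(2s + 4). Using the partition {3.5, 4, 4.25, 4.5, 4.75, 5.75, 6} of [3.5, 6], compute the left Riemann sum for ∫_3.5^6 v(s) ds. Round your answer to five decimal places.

8.96809

Subinterval widths: 0.5, 0.25, 0.25, 0.25, 1, 0.25.
Left endpoints: 3.5, 4, 4.25, 4.5, 4.75, 5.75.
v(3.5) ≈ 3.31662, v(4) ≈ 3.46410, v(4.25) ≈ 3.53553, v(4.5) ≈ 3.60555, v(4.75) ≈ 3.67423, v(5.75) ≈ 3.93700.
Sum = Σ Δs_i · v(s_i).
Sum ≈ 8.96809.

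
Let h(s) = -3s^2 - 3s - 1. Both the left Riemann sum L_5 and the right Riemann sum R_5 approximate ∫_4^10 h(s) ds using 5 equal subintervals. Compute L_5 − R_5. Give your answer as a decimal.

324

L_5 = -910.32.
R_5 = -1234.32.
L_5 − R_5 = 324.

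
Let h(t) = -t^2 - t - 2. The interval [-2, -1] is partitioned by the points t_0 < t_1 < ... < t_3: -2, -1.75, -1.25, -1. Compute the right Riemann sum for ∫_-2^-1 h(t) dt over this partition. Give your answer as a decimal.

Subinterval widths: 0.25, 0.5, 0.25.
Right endpoints: -1.75, -1.25, -1.
h(-1.75) = -3.3125, h(-1.25) = -2.3125, h(-1) = -2.
Sum = Σ Δt_i · h(t_i).
Sum = -2.484375.

-2.484375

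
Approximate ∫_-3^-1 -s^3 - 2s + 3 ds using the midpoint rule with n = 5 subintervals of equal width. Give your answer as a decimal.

Δs = (-1 − (-3))/5 = 0.4.
Midpoints: -2.8, -2.4, -2, -1.6, -1.2.
f(-2.8) = 30.552, f(-2.4) = 21.624, f(-2) = 15, f(-1.6) = 10.296, f(-1.2) = 7.128.
Sum = Δs · [f(-2.8) + f(-2.4) + f(-2) + f(-1.6) + f(-1.2)].
Sum = 33.84.

33.84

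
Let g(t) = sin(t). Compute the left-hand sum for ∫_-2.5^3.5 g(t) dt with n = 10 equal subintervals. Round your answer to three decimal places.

Δt = (3.5 − (-2.5))/10 = 0.6.
Left endpoints: -2.5, -1.9, -1.3, -0.7, -0.1, 0.5, 1.1, 1.7, 2.3, 2.9.
g(-2.5) ≈ -0.598, g(-1.9) ≈ -0.946, g(-1.3) ≈ -0.964, g(-0.7) ≈ -0.644, g(-0.1) ≈ -0.100, g(0.5) ≈ 0.479, g(1.1) ≈ 0.891, g(1.7) ≈ 0.992, g(2.3) ≈ 0.746, g(2.9) ≈ 0.239.
Sum = Δt · [g(-2.5) + g(-1.9) + g(-1.3) + ...].
Sum ≈ 0.057.

0.057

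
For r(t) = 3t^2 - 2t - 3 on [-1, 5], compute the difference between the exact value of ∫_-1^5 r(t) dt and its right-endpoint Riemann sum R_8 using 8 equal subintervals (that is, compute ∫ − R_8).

Exact integral: ∫_-1^5 r(t) dt = 84.
R_8 = 108.1875.
Error = 84 − 108.1875 = -24.1875.

-24.1875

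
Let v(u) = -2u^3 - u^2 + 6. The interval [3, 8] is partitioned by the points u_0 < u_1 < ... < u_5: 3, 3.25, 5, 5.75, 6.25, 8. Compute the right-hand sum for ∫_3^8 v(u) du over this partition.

Subinterval widths: 0.25, 1.75, 0.75, 0.5, 1.75.
Right endpoints: 3.25, 5, 5.75, 6.25, 8.
v(3.25) = -73.21875, v(5) = -269, v(5.75) = -407.28125, v(6.25) = -521.34375, v(8) = -1082.
Sum = Σ Δu_i · v(u_i).
Sum = -2948.6875.

-2948.6875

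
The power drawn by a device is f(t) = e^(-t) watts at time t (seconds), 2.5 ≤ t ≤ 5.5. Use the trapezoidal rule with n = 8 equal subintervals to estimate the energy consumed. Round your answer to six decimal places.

Δt = (5.5 − 2.5)/8 = 0.375.
f(2.5) ≈ 0.082085, f(2.875) ≈ 0.056416, f(3.25) ≈ 0.038774, f(3.625) ≈ 0.026649, f(4) ≈ 0.018316, f(4.375) ≈ 0.012588, f(4.75) ≈ 0.008652, f(5.125) ≈ 0.005946, f(5.5) ≈ 0.004087.
T_8 = (Δt/2)·[f(t_0) + 2f(t_1) + ... + 2f(t_{7}) + f(t_8)].
Sum ≈ 0.078910.

0.078910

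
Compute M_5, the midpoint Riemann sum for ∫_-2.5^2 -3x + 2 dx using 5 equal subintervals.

Δx = (2 − (-2.5))/5 = 0.9.
Midpoints: -2.05, -1.15, -0.25, 0.65, 1.55.
f(-2.05) = 8.15, f(-1.15) = 5.45, f(-0.25) = 2.75, f(0.65) = 0.05, f(1.55) = -2.65.
Sum = Δx · [f(-2.05) + f(-1.15) + f(-0.25) + f(0.65) + f(1.55)].
Sum = 12.375.

12.375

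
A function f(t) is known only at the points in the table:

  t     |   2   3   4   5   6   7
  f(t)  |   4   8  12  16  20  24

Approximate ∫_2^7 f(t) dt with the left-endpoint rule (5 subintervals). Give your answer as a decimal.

Δt = 1.
Sum = 1·[4 + 8 + 12 + 16 + 20] = 60.

60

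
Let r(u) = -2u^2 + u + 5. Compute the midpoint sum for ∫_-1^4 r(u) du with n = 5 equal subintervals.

-10

Δu = (4 − (-1))/5 = 1.
Midpoints: -0.5, 0.5, 1.5, 2.5, 3.5.
r(-0.5) = 4, r(0.5) = 5, r(1.5) = 2, r(2.5) = -5, r(3.5) = -16.
Sum = Δu · [r(-0.5) + r(0.5) + r(1.5) + r(2.5) + r(3.5)].
Sum = -10.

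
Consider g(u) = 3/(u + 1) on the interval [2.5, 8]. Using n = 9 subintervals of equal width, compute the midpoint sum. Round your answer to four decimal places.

Δu = (8 − 2.5)/9 = 11/18.
Midpoints: 101/36, 41/12, 145/36, 167/36, 5.25, 211/36, 233/36, 85/12, 277/36.
g(101/36) = 108/137, g(41/12) = 36/53, g(145/36) = 108/181, g(167/36) = 108/203, g(5.25) = 0.48, g(211/36) = 108/247, g(233/36) = 108/269, g(85/12) = 36/97, g(277/36) = 108/313.
Sum = Δu · [g(101/36) + g(41/12) + g(145/36) + ...].
Sum ≈ 2.8302.

2.8302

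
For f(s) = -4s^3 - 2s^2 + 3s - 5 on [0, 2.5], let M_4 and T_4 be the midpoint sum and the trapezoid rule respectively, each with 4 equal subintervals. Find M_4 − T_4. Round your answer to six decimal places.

4.150391

M_4 ≈ -51.22070312.
T_4 = -55.37109375.
M_4 − T_4 ≈ 4.150391.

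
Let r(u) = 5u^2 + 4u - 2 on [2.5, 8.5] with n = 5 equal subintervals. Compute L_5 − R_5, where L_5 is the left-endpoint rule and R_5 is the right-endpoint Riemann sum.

-424.8

L_5 = 912.3.
R_5 = 1337.1.
L_5 − R_5 = -424.8.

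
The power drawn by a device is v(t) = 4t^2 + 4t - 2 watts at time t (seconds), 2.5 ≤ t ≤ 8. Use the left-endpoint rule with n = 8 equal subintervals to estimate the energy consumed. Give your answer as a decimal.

681.09765625

Δt = (8 − 2.5)/8 = 0.6875.
Left endpoints: 2.5, 3.1875, 3.875, 4.5625, 5.25, 5.9375, 6.625, 7.3125.
v(2.5) = 33, v(3.1875) = 51.390625, v(3.875) = 73.5625, v(4.5625) = 99.515625, v(5.25) = 129.25, v(5.9375) = 162.765625, v(6.625) = 200.0625, v(7.3125) = 241.140625.
Sum = Δt · [v(2.5) + v(3.1875) + v(3.875) + ...].
Sum = 681.09765625.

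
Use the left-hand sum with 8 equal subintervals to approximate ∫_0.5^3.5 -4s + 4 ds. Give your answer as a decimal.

-9.75

Δs = (3.5 − 0.5)/8 = 0.375.
Left endpoints: 0.5, 0.875, 1.25, 1.625, 2, 2.375, 2.75, 3.125.
f(0.5) = 2, f(0.875) = 0.5, f(1.25) = -1, f(1.625) = -2.5, f(2) = -4, f(2.375) = -5.5, f(2.75) = -7, f(3.125) = -8.5.
Sum = Δs · [f(0.5) + f(0.875) + f(1.25) + ...].
Sum = -9.75.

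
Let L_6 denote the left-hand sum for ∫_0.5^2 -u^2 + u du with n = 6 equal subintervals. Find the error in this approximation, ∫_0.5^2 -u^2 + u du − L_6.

-0.265625

Exact integral: ∫_0.5^2 f(u) du = -0.75.
L_6 = -0.484375.
Error = -0.75 − (-0.484375) = -0.265625.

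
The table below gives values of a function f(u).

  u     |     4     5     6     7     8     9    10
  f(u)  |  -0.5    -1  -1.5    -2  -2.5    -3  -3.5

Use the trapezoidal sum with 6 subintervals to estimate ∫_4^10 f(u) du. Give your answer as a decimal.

Δu = 1.
T_6 = (1/2)·[(-0.5) + 2·(-1) + 2·(-1.5) + 2·(-2) + 2·(-2.5) + 2·(-3) + (-3.5)] = -12.

-12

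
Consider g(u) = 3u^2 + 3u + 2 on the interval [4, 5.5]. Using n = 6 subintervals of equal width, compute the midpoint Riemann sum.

Δu = (5.5 − 4)/6 = 0.25.
Midpoints: 4.125, 4.375, 4.625, 4.875, 5.125, 5.375.
g(4.125) = 65.421875, g(4.375) = 72.546875, g(4.625) = 80.046875, g(4.875) = 87.921875, g(5.125) = 96.171875, g(5.375) = 104.796875.
Sum = Δu · [g(4.125) + g(4.375) + g(4.625) + ...].
Sum = 126.7265625.

126.7265625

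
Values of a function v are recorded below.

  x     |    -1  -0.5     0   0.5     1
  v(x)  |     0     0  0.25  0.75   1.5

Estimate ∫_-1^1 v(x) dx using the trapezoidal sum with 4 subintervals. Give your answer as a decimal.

0.875

Δx = 0.5.
T_4 = (0.5/2)·[0 + 2·0 + 2·0.25 + 2·0.75 + 1.5] = 0.875.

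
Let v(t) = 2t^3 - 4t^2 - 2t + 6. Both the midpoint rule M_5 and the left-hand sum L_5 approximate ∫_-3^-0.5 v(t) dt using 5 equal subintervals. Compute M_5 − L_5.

M_5 = -51.796875.
L_5 = -75.
M_5 − L_5 = 23.203125.

23.203125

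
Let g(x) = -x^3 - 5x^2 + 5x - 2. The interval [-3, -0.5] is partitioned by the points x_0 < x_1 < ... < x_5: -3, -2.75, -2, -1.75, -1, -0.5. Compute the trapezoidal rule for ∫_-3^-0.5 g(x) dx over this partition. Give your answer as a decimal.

Subinterval widths: 0.25, 0.75, 0.25, 0.75, 0.5.
g(-3) = -35, g(-2.75) = -32.765625, g(-2) = -24, g(-1.75) = -20.703125, g(-1) = -11, g(-0.5) = -5.625.
On each subinterval the trapezoid contributes (Δx_i/2)·[g(x_{i-1}) + g(x_i)].
Sum = -51.390625.

-51.390625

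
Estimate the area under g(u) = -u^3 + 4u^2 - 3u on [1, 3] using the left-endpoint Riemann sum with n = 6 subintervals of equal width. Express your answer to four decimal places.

2.5926

Δu = (3 − 1)/6 = 1/3.
Left endpoints: 1, 4/3, 5/3, 2, 7/3, 8/3.
g(1) = 0, g(4/3) = 20/27, g(5/3) = 40/27, g(2) = 2, g(7/3) = 56/27, g(8/3) = 40/27.
Sum = Δu · [g(1) + g(4/3) + g(5/3) + ...].
Sum ≈ 2.5926.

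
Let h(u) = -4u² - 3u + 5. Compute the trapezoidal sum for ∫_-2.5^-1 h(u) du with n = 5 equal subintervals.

-4.215

Δu = (-1 − (-2.5))/5 = 0.3.
h(-2.5) = -12.5, h(-2.2) = -7.76, h(-1.9) = -3.74, h(-1.6) = -0.44, h(-1.3) = 2.14, h(-1) = 4.
T_5 = (Δu/2)·[h(u_0) + 2h(u_1) + ... + 2h(u_{4}) + h(u_5)].
Sum = -4.215.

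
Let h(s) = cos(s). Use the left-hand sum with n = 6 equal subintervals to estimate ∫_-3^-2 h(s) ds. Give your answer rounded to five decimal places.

-0.81422

Δs = (-2 − (-3))/6 = 1/6.
Left endpoints: -3, -17/6, -8/3, -2.5, -7/3, -13/6.
h(-3) ≈ -0.98999, h(-17/6) ≈ -0.95286, h(-8/3) ≈ -0.88933, h(-2.5) ≈ -0.80114, h(-7/3) ≈ -0.69076, h(-13/6) ≈ -0.56123.
Sum = Δs · [h(-3) + h(-17/6) + h(-8/3) + ...].
Sum ≈ -0.81422.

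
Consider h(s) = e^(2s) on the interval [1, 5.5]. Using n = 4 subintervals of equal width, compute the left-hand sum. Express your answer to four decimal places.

7934.9897

Δs = (5.5 − 1)/4 = 1.125.
Left endpoints: 1, 2.125, 3.25, 4.375.
h(1) ≈ 7.3891, h(2.125) ≈ 70.1054, h(3.25) ≈ 665.1416, h(4.375) ≈ 6310.6881.
Sum = Δs · [h(1) + h(2.125) + h(3.25) + h(4.375)].
Sum ≈ 7934.9897.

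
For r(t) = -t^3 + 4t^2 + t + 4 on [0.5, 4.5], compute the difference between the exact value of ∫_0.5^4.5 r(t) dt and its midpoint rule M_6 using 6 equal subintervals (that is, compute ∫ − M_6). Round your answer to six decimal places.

-0.518519

Exact integral: ∫_0.5^4.5 r(t) dt ≈ 44.83333333.
M_6 ≈ 45.35185185.
Error ≈ 44.83333333 − 45.35185185 ≈ -0.518519.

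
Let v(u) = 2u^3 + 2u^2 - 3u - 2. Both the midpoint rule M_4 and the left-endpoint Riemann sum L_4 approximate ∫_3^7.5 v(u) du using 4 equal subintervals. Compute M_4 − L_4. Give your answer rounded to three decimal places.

442.099

M_4 ≈ 1709.00684.
L_4 ≈ 1266.90820.
M_4 − L_4 ≈ 442.099.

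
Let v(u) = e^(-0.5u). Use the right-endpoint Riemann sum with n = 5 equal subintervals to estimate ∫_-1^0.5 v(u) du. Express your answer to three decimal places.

1.613

Δu = (0.5 − (-1))/5 = 0.3.
Right endpoints: -0.7, -0.4, -0.1, 0.2, 0.5.
v(-0.7) ≈ 1.419, v(-0.4) ≈ 1.221, v(-0.1) ≈ 1.051, v(0.2) ≈ 0.905, v(0.5) ≈ 0.779.
Sum = Δu · [v(-0.7) + v(-0.4) + v(-0.1) + v(0.2) + v(0.5)].
Sum ≈ 1.613.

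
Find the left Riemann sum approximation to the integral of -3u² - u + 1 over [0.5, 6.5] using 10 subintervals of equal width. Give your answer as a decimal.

Δu = (6.5 − 0.5)/10 = 0.6.
Left endpoints: 0.5, 1.1, 1.7, 2.3, 2.9, 3.5, 4.1, 4.7, 5.3, 5.9.
f(0.5) = -0.25, f(1.1) = -3.73, f(1.7) = -9.37, f(2.3) = -17.17, f(2.9) = -27.13, f(3.5) = -39.25, f(4.1) = -53.53, f(4.7) = -69.97, f(5.3) = -88.57, f(5.9) = -109.33.
Sum = Δu · [f(0.5) + f(1.1) + f(1.7) + ...].
Sum = -250.98.

-250.98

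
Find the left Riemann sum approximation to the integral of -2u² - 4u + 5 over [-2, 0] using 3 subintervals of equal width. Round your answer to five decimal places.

Δu = (0 − (-2))/3 = 2/3.
Left endpoints: -2, -4/3, -2/3.
f(-2) = 5, f(-4/3) = 61/9, f(-2/3) = 61/9.
Sum = Δu · [f(-2) + f(-4/3) + f(-2/3)].
Sum ≈ 12.37037.

12.37037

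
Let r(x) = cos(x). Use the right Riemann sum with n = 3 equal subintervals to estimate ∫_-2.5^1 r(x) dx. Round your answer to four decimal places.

Δx = (1 − (-2.5))/3 = 7/6.
Right endpoints: -4/3, -1/6, 1.
r(-4/3) ≈ 0.2352, r(-1/6) ≈ 0.9861, r(1) ≈ 0.5403.
Sum = Δx · [r(-4/3) + r(-1/6) + r(1)].
Sum ≈ 2.0553.

2.0553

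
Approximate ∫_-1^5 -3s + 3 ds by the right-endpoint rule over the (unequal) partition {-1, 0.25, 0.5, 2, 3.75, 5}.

Subinterval widths: 1.25, 0.25, 1.5, 1.75, 1.25.
Right endpoints: 0.25, 0.5, 2, 3.75, 5.
f(0.25) = 2.25, f(0.5) = 1.5, f(2) = -3, f(3.75) = -8.25, f(5) = -12.
Sum = Σ Δs_i · f(s_i).
Sum = -30.75.

-30.75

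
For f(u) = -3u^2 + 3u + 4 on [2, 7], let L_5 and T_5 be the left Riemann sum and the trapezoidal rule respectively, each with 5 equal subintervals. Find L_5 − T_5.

L_5 = -190.
T_5 = -250.
L_5 − T_5 = 60.

60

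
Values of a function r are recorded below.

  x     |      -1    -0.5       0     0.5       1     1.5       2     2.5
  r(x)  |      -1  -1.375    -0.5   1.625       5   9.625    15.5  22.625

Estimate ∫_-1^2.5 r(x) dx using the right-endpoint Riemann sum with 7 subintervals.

Δx = 0.5.
Sum = 0.5·[(-1.375) + (-0.5) + 1.625 + 5 + 9.625 + 15.5 + 22.625] = 26.25.

26.25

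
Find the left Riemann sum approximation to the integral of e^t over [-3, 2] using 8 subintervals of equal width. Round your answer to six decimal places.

5.283115

Δt = (2 − (-3))/8 = 0.625.
Left endpoints: -3, -2.375, -1.75, -1.125, -0.5, 0.125, 0.75, 1.375.
f(-3) ≈ 0.049787, f(-2.375) ≈ 0.093014, f(-1.75) ≈ 0.173774, f(-1.125) ≈ 0.324652, f(-0.5) ≈ 0.606531, f(0.125) ≈ 1.133148, f(0.75) ≈ 2.117000, f(1.375) ≈ 3.955077.
Sum = Δt · [f(-3) + f(-2.375) + f(-1.75) + ...].
Sum ≈ 5.283115.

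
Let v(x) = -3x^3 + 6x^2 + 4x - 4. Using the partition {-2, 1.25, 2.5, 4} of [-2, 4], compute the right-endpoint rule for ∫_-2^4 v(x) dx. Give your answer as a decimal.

-115.54296875

Subinterval widths: 3.25, 1.25, 1.5.
Right endpoints: 1.25, 2.5, 4.
v(1.25) = 4.515625, v(2.5) = -3.375, v(4) = -84.
Sum = Σ Δx_i · v(x_i).
Sum = -115.54296875.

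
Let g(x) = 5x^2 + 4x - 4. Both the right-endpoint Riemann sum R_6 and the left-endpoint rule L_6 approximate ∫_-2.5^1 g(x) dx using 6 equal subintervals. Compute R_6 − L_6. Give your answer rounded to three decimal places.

R_6 ≈ 0.62789.
L_6 ≈ 7.77373.
R_6 − L_6 ≈ -7.146.

-7.146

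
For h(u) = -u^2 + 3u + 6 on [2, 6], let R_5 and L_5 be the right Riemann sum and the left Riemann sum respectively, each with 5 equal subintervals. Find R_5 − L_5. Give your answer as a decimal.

R_5 = -5.76.
L_5 = 10.24.
R_5 − L_5 = -16.

-16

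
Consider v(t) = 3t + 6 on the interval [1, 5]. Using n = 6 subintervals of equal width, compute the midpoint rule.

60

Δt = (5 − 1)/6 = 2/3.
Midpoints: 4/3, 2, 8/3, 10/3, 4, 14/3.
v(4/3) = 10, v(2) = 12, v(8/3) = 14, v(10/3) = 16, v(4) = 18, v(14/3) = 20.
Sum = Δt · [v(4/3) + v(2) + v(8/3) + ...].
Sum = 60.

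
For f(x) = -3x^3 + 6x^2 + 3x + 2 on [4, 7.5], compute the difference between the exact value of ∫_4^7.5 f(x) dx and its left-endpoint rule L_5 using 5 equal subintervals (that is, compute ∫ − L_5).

Exact integral: ∫_4^7.5 f(x) dx = -1397.921875.
L_5 = -1123.43.
Error = -1397.921875 − (-1123.43) = -274.491875.

-274.491875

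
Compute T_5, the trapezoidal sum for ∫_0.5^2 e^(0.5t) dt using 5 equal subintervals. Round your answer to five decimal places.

2.87389

Δt = (2 − 0.5)/5 = 0.3.
f(0.5) ≈ 1.28403, f(0.8) ≈ 1.49182, f(1.1) ≈ 1.73325, f(1.4) ≈ 2.01375, f(1.7) ≈ 2.33965, f(2) ≈ 2.71828.
T_5 = (Δt/2)·[f(t_0) + 2f(t_1) + ... + 2f(t_{4}) + f(t_5)].
Sum ≈ 2.87389.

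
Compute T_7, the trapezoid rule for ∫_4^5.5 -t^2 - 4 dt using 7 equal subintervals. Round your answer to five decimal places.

-40.13648

Δt = (5.5 − 4)/7 = 3/14.
f(4) = -20, f(59/14) = -4265/196, f(31/7) = -1157/49, f(65/14) = -5009/196, f(34/7) = -1352/49, f(71/14) = -5825/196, f(37/7) = -1565/49, f(5.5) = -34.25.
T_7 = (Δt/2)·[f(t_0) + 2f(t_1) + ... + 2f(t_{6}) + f(t_7)].
Sum ≈ -40.13648.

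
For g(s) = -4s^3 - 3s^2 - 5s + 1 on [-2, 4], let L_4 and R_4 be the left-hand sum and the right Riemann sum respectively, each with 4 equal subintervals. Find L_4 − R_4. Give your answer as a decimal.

L_4 = -104.25.
R_4 = -635.25.
L_4 − R_4 = 531.

531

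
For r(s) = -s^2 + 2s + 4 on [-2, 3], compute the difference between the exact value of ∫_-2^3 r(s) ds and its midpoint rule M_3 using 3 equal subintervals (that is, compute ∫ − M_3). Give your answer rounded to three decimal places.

Exact integral: ∫_-2^3 r(s) ds ≈ 13.33333.
M_3 ≈ 14.49074.
Error ≈ 13.33333 − 14.49074 ≈ -1.157.

-1.157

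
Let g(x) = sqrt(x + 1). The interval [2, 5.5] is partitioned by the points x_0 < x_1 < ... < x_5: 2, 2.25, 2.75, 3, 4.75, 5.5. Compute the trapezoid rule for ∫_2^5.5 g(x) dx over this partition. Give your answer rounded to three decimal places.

7.572

Subinterval widths: 0.25, 0.5, 0.25, 1.75, 0.75.
g(2) ≈ 1.732, g(2.25) ≈ 1.803, g(2.75) ≈ 1.936, g(3) ≈ 2.000, g(4.75) ≈ 2.398, g(5.5) ≈ 2.550.
On each subinterval the trapezoid contributes (Δx_i/2)·[g(x_{i-1}) + g(x_i)].
Sum ≈ 7.572.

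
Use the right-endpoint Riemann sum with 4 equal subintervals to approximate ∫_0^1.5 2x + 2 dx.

5.8125

Δx = (1.5 − 0)/4 = 0.375.
Right endpoints: 0.375, 0.75, 1.125, 1.5.
f(0.375) = 2.75, f(0.75) = 3.5, f(1.125) = 4.25, f(1.5) = 5.
Sum = Δx · [f(0.375) + f(0.75) + f(1.125) + f(1.5)].
Sum = 5.8125.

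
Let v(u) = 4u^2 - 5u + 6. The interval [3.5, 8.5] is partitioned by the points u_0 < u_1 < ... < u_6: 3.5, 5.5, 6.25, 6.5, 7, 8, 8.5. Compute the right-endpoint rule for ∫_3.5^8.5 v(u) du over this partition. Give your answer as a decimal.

Subinterval widths: 2, 0.75, 0.25, 0.5, 1, 0.5.
Right endpoints: 5.5, 6.25, 6.5, 7, 8, 8.5.
v(5.5) = 99.5, v(6.25) = 131, v(6.5) = 142.5, v(7) = 167, v(8) = 222, v(8.5) = 252.5.
Sum = Σ Δu_i · v(u_i).
Sum = 764.625.

764.625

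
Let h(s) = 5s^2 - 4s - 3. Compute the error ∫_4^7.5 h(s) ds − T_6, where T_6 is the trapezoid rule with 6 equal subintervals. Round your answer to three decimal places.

Exact integral: ∫_4^7.5 h(s) ds ≈ 505.45833.
T_6 ≈ 506.45081.
Error ≈ 505.45833 − 506.45081 ≈ -0.992.

-0.992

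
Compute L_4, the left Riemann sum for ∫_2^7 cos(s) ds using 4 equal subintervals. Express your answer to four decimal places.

Δs = (7 − 2)/4 = 1.25.
Left endpoints: 2, 3.25, 4.5, 5.75.
f(2) ≈ -0.4161, f(3.25) ≈ -0.9941, f(4.5) ≈ -0.2108, f(5.75) ≈ 0.8612.
Sum = Δs · [f(2) + f(3.25) + f(4.5) + f(5.75)].
Sum ≈ -0.9498.

-0.9498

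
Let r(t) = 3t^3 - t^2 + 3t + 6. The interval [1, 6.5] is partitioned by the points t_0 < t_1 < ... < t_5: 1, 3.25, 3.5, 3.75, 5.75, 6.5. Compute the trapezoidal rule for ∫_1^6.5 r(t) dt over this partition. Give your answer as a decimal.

1435.75390625

Subinterval widths: 2.25, 0.25, 0.25, 2, 0.75.
r(1) = 11, r(3.25) = 108.171875, r(3.5) = 132.875, r(3.75) = 161.390625, r(5.75) = 560.515625, r(6.5) = 807.125.
On each subinterval the trapezoid contributes (Δt_i/2)·[r(t_{i-1}) + r(t_i)].
Sum = 1435.75390625.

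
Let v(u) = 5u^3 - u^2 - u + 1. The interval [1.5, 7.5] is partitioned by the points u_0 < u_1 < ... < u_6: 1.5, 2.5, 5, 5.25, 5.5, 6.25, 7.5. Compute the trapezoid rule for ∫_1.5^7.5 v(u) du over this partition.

Subinterval widths: 1, 2.5, 0.25, 0.25, 0.75, 1.25.
v(1.5) = 14.125, v(2.5) = 70.375, v(5) = 596, v(5.25) = 691.703125, v(5.5) = 797.125, v(6.25) = 1176.390625, v(7.5) = 2046.625.
On each subinterval the trapezoid contributes (Δu_i/2)·[v(u_{i-1}) + v(u_i)].
Sum = 3976.73828125.

3976.73828125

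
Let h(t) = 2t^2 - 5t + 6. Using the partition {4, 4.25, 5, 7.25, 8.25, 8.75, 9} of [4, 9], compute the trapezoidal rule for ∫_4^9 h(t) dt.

Subinterval widths: 0.25, 0.75, 2.25, 1, 0.5, 0.25.
h(4) = 18, h(4.25) = 20.875, h(5) = 31, h(7.25) = 74.875, h(8.25) = 100.875, h(8.75) = 115.375, h(9) = 123.
On each subinterval the trapezoid contributes (Δt_i/2)·[h(t_{i-1}) + h(t_i)].
Sum = 315.15625.

315.15625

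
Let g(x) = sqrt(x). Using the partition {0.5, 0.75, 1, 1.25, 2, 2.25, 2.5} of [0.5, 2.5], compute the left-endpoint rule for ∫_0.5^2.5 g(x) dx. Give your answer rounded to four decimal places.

Subinterval widths: 0.25, 0.25, 0.25, 0.75, 0.25, 0.25.
Left endpoints: 0.5, 0.75, 1, 1.25, 2, 2.25.
g(0.5) ≈ 0.7071, g(0.75) ≈ 0.8660, g(1) ≈ 1.0000, g(1.25) ≈ 1.1180, g(2) ≈ 1.4142, g(2.25) ≈ 1.5000.
Sum = Σ Δx_i · g(x_i).
Sum ≈ 2.2104.

2.2104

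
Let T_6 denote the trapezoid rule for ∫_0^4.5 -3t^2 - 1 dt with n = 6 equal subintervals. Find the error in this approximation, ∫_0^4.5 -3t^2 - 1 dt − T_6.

1.265625

Exact integral: ∫_0^4.5 f(t) dt = -95.625.
T_6 = -96.890625.
Error = -95.625 − (-96.890625) = 1.265625.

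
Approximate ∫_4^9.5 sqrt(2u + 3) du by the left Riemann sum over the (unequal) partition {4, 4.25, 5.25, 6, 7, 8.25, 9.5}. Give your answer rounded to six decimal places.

Subinterval widths: 0.25, 1, 0.75, 1, 1.25, 1.25.
Left endpoints: 4, 4.25, 5.25, 6, 7, 8.25.
f(4) ≈ 3.316625, f(4.25) ≈ 3.391165, f(5.25) ≈ 3.674235, f(6) ≈ 3.872983, f(7) ≈ 4.123106, f(8.25) ≈ 4.415880.
Sum = Σ Δu_i · f(u_i).
Sum ≈ 21.522713.

21.522713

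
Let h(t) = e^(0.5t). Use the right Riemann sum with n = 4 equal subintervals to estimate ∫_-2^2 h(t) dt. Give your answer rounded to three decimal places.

5.974

Δt = (2 − (-2))/4 = 1.
Right endpoints: -1, 0, 1, 2.
h(-1) ≈ 0.607, h(0) ≈ 1.000, h(1) ≈ 1.649, h(2) ≈ 2.718.
Sum = Δt · [h(-1) + h(0) + h(1) + h(2)].
Sum ≈ 5.974.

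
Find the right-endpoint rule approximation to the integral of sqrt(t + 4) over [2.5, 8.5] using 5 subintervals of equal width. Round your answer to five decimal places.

Δt = (8.5 − 2.5)/5 = 1.2.
Right endpoints: 3.7, 4.9, 6.1, 7.3, 8.5.
f(3.7) ≈ 2.77489, f(4.9) ≈ 2.98329, f(6.1) ≈ 3.17805, f(7.3) ≈ 3.36155, f(8.5) ≈ 3.53553.
Sum = Δt · [f(3.7) + f(4.9) + f(6.1) + f(7.3) + f(8.5)].
Sum ≈ 18.99997.

18.99997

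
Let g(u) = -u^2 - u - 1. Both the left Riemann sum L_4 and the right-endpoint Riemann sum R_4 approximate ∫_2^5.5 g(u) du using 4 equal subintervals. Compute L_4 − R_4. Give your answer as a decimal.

L_4 = -56.84765625.
R_4 = -82.87890625.
L_4 − R_4 = 26.03125.

26.03125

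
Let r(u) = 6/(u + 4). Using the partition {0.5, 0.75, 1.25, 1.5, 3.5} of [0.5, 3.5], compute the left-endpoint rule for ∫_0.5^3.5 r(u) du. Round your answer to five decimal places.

Subinterval widths: 0.25, 0.5, 0.25, 2.
Left endpoints: 0.5, 0.75, 1.25, 1.5.
r(0.5) = 4/3, r(0.75) = 24/19, r(1.25) = 8/7, r(1.5) = 12/11.
Sum = Σ Δu_i · r(u_i).
Sum ≈ 3.43244.

3.43244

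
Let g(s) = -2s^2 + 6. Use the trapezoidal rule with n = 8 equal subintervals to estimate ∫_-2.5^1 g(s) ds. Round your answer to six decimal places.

Δs = (1 − (-2.5))/8 = 0.4375.
g(-2.5) = -6.5, g(-2.0625) = -2.5078125, g(-1.625) = 0.71875, g(-1.1875) = 3.1796875, g(-0.75) = 4.875, g(-0.3125) = 5.8046875, g(0.125) = 5.96875, g(0.5625) = 5.3671875, g(1) = 4.
T_8 = (Δs/2)·[g(s_0) + 2g(s_1) + ... + 2g(s_{7}) + g(s_8)].
Sum ≈ 9.693359.

9.693359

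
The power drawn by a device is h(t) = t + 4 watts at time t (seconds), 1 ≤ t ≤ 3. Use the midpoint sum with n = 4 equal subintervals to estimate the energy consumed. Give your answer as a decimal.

Δt = (3 − 1)/4 = 0.5.
Midpoints: 1.25, 1.75, 2.25, 2.75.
h(1.25) = 5.25, h(1.75) = 5.75, h(2.25) = 6.25, h(2.75) = 6.75.
Sum = Δt · [h(1.25) + h(1.75) + h(2.25) + h(2.75)].
Sum = 12.

12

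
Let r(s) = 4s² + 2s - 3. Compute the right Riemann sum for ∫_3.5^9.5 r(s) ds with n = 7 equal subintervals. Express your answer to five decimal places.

Δs = (9.5 − 3.5)/7 = 6/7.
Right endpoints: 61/14, 73/14, 85/14, 97/14, 109/14, 121/14, 9.5.
r(61/14) = 4001/49, r(73/14) = 5693/49, r(85/14) = 7673/49, r(97/14) = 9941/49, r(109/14) = 12497/49, r(121/14) = 15341/49, r(9.5) = 377.
Sum = Δs · [r(61/14) + r(73/14) + r(85/14) + ...].
Sum ≈ 1287.79592.

1287.79592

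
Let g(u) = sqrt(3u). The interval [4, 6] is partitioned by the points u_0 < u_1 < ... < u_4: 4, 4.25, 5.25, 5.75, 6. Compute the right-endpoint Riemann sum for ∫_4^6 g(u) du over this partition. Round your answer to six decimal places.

7.998622

Subinterval widths: 0.25, 1, 0.5, 0.25.
Right endpoints: 4.25, 5.25, 5.75, 6.
g(4.25) ≈ 3.570714, g(5.25) ≈ 3.968627, g(5.75) ≈ 4.153312, g(6) ≈ 4.242641.
Sum = Σ Δu_i · g(u_i).
Sum ≈ 7.998622.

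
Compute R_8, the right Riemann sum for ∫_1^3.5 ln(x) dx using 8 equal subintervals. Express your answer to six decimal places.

2.074627

Δx = (3.5 − 1)/8 = 0.3125.
Right endpoints: 1.3125, 1.625, 1.9375, 2.25, 2.5625, 2.875, 3.1875, 3.5.
f(1.3125) ≈ 0.271934, f(1.625) ≈ 0.485508, f(1.9375) ≈ 0.661398, f(2.25) ≈ 0.810930, f(2.5625) ≈ 0.940983, f(2.875) ≈ 1.056053, f(3.1875) ≈ 1.159237, f(3.5) ≈ 1.252763.
Sum = Δx · [f(1.3125) + f(1.625) + f(1.9375) + ...].
Sum ≈ 2.074627.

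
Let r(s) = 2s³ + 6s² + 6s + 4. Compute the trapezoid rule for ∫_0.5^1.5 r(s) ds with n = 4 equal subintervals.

19.125

Δs = (1.5 − 0.5)/4 = 0.25.
r(0.5) = 8.75, r(0.75) = 12.71875, r(1) = 18, r(1.25) = 24.78125, r(1.5) = 33.25.
T_4 = (Δs/2)·[r(s_0) + 2r(s_1) + 2r(s_2) + 2r(s_3) + r(s_4)].
Sum = 19.125.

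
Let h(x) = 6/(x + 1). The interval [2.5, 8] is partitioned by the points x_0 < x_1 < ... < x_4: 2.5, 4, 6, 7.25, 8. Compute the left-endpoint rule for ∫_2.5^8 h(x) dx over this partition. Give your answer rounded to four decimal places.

Subinterval widths: 1.5, 2, 1.25, 0.75.
Left endpoints: 2.5, 4, 6, 7.25.
h(2.5) = 12/7, h(4) = 1.2, h(6) = 6/7, h(7.25) = 8/11.
Sum = Σ Δx_i · h(x_i).
Sum ≈ 6.5883.

6.5883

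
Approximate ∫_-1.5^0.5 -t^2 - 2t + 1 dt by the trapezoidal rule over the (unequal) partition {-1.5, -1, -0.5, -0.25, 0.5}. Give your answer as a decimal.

Subinterval widths: 0.5, 0.5, 0.25, 0.75.
f(-1.5) = 1.75, f(-1) = 2, f(-0.5) = 1.75, f(-0.25) = 1.4375, f(0.5) = -0.25.
On each subinterval the trapezoid contributes (Δt_i/2)·[f(t_{i-1}) + f(t_i)].
Sum = 2.71875.

2.71875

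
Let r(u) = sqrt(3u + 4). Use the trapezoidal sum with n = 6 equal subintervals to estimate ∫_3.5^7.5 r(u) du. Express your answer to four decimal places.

Δu = (7.5 − 3.5)/6 = 2/3.
r(3.5) ≈ 3.8079, r(25/6) ≈ 4.0620, r(29/6) ≈ 4.3012, r(5.5) ≈ 4.5277, r(37/6) ≈ 4.7434, r(41/6) ≈ 4.9497, r(7.5) ≈ 5.1478.
T_6 = (Δu/2)·[r(u_0) + 2r(u_1) + ... + 2r(u_{5}) + r(u_6)].
Sum ≈ 18.0413.

18.0413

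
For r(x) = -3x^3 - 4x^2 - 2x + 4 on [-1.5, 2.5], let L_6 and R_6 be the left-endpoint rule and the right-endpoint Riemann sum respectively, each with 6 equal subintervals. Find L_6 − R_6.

L_6 ≈ -14.3518519.
R_6 ≈ -68.3518519.
L_6 − R_6 = 54.

54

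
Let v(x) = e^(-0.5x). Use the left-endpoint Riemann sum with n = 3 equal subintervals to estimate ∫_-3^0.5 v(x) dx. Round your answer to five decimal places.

Δx = (0.5 − (-3))/3 = 7/6.
Left endpoints: -3, -11/6, -2/3.
v(-3) ≈ 4.48169, v(-11/6) ≈ 2.50094, v(-2/3) ≈ 1.39561.
Sum = Δx · [v(-3) + v(-11/6) + v(-2/3)].
Sum ≈ 9.77462.

9.77462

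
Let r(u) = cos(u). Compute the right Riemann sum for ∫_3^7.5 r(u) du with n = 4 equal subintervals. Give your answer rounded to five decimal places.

1.46286

Δu = (7.5 − 3)/4 = 1.125.
Right endpoints: 4.125, 5.25, 6.375, 7.5.
r(4.125) ≈ -0.55419, r(5.25) ≈ 0.51209, r(6.375) ≈ 0.99579, r(7.5) ≈ 0.34664.
Sum = Δu · [r(4.125) + r(5.25) + r(6.375) + r(7.5)].
Sum ≈ 1.46286.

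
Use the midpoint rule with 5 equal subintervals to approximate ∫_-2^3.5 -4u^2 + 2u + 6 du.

-24.365

Δu = (3.5 − (-2))/5 = 1.1.
Midpoints: -1.45, -0.35, 0.75, 1.85, 2.95.
f(-1.45) = -5.31, f(-0.35) = 4.81, f(0.75) = 5.25, f(1.85) = -3.99, f(2.95) = -22.91.
Sum = Δu · [f(-1.45) + f(-0.35) + f(0.75) + f(1.85) + f(2.95)].
Sum = -24.365.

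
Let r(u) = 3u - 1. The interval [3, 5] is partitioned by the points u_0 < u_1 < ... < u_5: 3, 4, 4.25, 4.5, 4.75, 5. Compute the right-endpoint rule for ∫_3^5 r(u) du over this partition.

23.875

Subinterval widths: 1, 0.25, 0.25, 0.25, 0.25.
Right endpoints: 4, 4.25, 4.5, 4.75, 5.
r(4) = 11, r(4.25) = 11.75, r(4.5) = 12.5, r(4.75) = 13.25, r(5) = 14.
Sum = Σ Δu_i · r(u_i).
Sum = 23.875.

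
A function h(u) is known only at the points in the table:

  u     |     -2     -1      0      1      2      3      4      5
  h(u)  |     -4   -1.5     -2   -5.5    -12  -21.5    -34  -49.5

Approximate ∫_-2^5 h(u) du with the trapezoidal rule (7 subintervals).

-103.25

Δu = 1.
T_7 = (1/2)·[(-4) + 2·(-1.5) + 2·(-2) + 2·(-5.5) + 2·(-12) + 2·(-21.5) + 2·(-34) + (-49.5)] = -103.25.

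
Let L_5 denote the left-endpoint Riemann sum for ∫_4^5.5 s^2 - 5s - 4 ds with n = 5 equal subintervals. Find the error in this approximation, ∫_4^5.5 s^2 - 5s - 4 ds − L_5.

0.99

Exact integral: ∫_4^5.5 f(s) ds = -7.5.
L_5 = -8.49.
Error = -7.5 − (-8.49) = 0.99.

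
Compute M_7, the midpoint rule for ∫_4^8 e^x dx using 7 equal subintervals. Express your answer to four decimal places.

2886.9214

Δx = (8 − 4)/7 = 4/7.
Midpoints: 30/7, 34/7, 38/7, 6, 46/7, 50/7, 54/7.
f(30/7) ≈ 72.6544, f(34/7) ≈ 128.6561, f(38/7) ≈ 227.8236, f(6) ≈ 403.4288, f(46/7) ≈ 714.3897, f(50/7) ≈ 1265.0376, f(54/7) ≈ 2240.1222.
Sum = Δx · [f(30/7) + f(34/7) + f(38/7) + ...].
Sum ≈ 2886.9214.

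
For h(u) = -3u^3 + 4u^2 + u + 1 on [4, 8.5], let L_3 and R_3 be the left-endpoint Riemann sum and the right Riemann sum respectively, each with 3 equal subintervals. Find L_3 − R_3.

L_3 = -1979.4375.
R_3 = -4110.75.
L_3 − R_3 = 2131.3125.

2131.3125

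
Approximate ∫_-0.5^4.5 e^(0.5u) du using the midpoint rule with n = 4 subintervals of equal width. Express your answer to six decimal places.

Δu = (4.5 − (-0.5))/4 = 1.25.
Midpoints: 0.125, 1.375, 2.625, 3.875.
f(0.125) ≈ 1.064494, f(1.375) ≈ 1.988737, f(2.625) ≈ 3.715451, f(3.875) ≈ 6.941376.
Sum = Δu · [f(0.125) + f(1.375) + f(2.625) + f(3.875)].
Sum ≈ 17.137573.

17.137573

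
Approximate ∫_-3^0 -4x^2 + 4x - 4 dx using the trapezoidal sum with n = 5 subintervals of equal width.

Δx = (0 − (-3))/5 = 0.6.
f(-3) = -52, f(-2.4) = -36.64, f(-1.8) = -24.16, f(-1.2) = -14.56, f(-0.6) = -7.84, f(0) = -4.
T_5 = (Δx/2)·[f(x_0) + 2f(x_1) + ... + 2f(x_{4}) + f(x_5)].
Sum = -66.72.

-66.72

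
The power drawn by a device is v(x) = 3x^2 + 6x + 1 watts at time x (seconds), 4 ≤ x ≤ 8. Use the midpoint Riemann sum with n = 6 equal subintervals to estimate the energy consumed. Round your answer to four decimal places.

595.5556

Δx = (8 − 4)/6 = 2/3.
Midpoints: 13/3, 5, 17/3, 19/3, 7, 23/3.
v(13/3) = 250/3, v(5) = 106, v(17/3) = 394/3, v(19/3) = 478/3, v(7) = 190, v(23/3) = 670/3.
Sum = Δx · [v(13/3) + v(5) + v(17/3) + ...].
Sum ≈ 595.5556.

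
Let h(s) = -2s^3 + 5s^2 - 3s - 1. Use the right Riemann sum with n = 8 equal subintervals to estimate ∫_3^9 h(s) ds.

-2599.6875

Δs = (9 − 3)/8 = 0.75.
Right endpoints: 3.75, 4.5, 5.25, 6, 6.75, 7.5, 8.25, 9.
h(3.75) = -47.40625, h(4.5) = -95.5, h(5.25) = -168.34375, h(6) = -271, h(6.75) = -408.53125, h(7.5) = -586, h(8.25) = -808.46875, h(9) = -1081.
Sum = Δs · [h(3.75) + h(4.5) + h(5.25) + ...].
Sum = -2599.6875.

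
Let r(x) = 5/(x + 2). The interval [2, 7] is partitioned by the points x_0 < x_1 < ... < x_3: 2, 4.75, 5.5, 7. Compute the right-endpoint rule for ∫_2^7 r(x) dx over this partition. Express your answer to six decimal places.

3.370370

Subinterval widths: 2.75, 0.75, 1.5.
Right endpoints: 4.75, 5.5, 7.
r(4.75) = 20/27, r(5.5) = 2/3, r(7) = 5/9.
Sum = Σ Δx_i · r(x_i).
Sum ≈ 3.370370.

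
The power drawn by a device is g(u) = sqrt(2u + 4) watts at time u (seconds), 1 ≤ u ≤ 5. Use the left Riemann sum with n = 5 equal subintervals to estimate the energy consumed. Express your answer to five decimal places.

12.03772

Δu = (5 − 1)/5 = 0.8.
Left endpoints: 1, 1.8, 2.6, 3.4, 4.2.
g(1) ≈ 2.44949, g(1.8) ≈ 2.75681, g(2.6) ≈ 3.03315, g(3.4) ≈ 3.28634, g(4.2) ≈ 3.52136.
Sum = Δu · [g(1) + g(1.8) + g(2.6) + g(3.4) + g(4.2)].
Sum ≈ 12.03772.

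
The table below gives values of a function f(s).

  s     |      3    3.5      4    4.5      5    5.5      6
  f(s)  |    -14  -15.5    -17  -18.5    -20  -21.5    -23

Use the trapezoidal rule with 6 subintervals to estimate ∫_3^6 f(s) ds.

-55.5

Δs = 0.5.
T_6 = (0.5/2)·[(-14) + 2·(-15.5) + 2·(-17) + 2·(-18.5) + 2·(-20) + 2·(-21.5) + (-23)] = -55.5.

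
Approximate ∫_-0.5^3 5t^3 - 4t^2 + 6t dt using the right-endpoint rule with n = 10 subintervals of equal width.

Δt = (3 − (-0.5))/10 = 0.35.
Right endpoints: -0.15, 0.2, 0.55, 0.9, 1.25, 1.6, 1.95, 2.3, 2.65, 3.
f(-0.15) = -1.006875, f(0.2) = 1.08, f(0.55) = 2.921875, f(0.9) = 5.805, f(1.25) = 11.015625, f(1.6) = 19.84, f(1.95) = 33.564375, f(2.3) = 53.475, f(2.65) = 80.858125, f(3) = 117.
Sum = Δt · [f(-0.15) + f(0.2) + f(0.55) + ...].
Sum = 113.59359375.

113.59359375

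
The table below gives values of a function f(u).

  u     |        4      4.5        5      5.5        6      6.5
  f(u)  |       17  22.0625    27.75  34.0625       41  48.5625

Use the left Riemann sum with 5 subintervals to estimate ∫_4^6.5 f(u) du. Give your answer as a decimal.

70.9375

Δu = 0.5.
Sum = 0.5·[17 + 22.0625 + 27.75 + 34.0625 + 41] = 70.9375.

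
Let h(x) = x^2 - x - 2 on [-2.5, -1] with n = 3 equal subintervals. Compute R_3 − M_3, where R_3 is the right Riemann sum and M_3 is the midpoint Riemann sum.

-1.59375

R_3 = 2.875.
M_3 = 4.46875.
R_3 − M_3 = -1.59375.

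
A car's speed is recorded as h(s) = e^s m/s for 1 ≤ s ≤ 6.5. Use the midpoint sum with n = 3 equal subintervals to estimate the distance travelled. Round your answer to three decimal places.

Δs = (6.5 − 1)/3 = 11/6.
Midpoints: 23/12, 3.75, 67/12.
h(23/12) ≈ 6.798, h(3.75) ≈ 42.521, h(67/12) ≈ 265.957.
Sum = Δs · [h(23/12) + h(3.75) + h(67/12)].
Sum ≈ 578.006.

578.006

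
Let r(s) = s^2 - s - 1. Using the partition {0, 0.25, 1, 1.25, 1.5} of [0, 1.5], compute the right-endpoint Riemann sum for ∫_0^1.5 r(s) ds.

Subinterval widths: 0.25, 0.75, 0.25, 0.25.
Right endpoints: 0.25, 1, 1.25, 1.5.
r(0.25) = -1.1875, r(1) = -1, r(1.25) = -0.6875, r(1.5) = -0.25.
Sum = Σ Δs_i · r(s_i).
Sum = -1.28125.

-1.28125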